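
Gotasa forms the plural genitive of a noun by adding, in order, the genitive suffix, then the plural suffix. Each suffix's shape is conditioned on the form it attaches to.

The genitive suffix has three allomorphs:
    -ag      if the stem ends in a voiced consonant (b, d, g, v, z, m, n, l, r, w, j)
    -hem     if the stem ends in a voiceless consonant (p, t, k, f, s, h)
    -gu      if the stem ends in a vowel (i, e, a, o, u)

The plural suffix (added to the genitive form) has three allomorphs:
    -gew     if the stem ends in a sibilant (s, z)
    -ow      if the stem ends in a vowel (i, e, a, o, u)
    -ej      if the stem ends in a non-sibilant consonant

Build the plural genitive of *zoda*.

*zoda* — final sound /a/ (a vowel) → -gu → *zodagu*.
The genitive form *zodagu*: final sound = /u/, a vowel → -ow → *zodaguow*.

zodaguow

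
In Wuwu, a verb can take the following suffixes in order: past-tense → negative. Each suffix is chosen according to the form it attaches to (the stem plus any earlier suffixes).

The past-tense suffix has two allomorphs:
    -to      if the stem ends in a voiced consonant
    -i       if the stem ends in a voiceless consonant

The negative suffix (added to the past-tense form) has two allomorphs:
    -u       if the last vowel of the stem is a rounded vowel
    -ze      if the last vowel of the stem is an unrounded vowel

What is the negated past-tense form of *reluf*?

*reluf*: final consonant = /f/, voiceless → -i → *relufi*.
The last vowel of the past-tense form *relufi* is /i/, which is an unrounded vowel, so the negative suffix is -ze, giving *relufize*.

relufize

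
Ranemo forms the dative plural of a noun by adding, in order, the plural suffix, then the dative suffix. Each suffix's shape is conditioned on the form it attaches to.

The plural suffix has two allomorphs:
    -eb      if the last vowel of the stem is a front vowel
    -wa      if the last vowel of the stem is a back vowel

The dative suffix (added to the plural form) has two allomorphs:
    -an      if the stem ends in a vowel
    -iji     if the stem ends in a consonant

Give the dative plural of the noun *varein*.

vareinebiji

The last vowel of *varein* is /i/, which is a front vowel, so the plural suffix is -eb, giving *vareineb*.
The final sound of the plural form *vareineb* is /b/, which is a consonant, so the dative suffix is -iji, giving *vareinebiji*.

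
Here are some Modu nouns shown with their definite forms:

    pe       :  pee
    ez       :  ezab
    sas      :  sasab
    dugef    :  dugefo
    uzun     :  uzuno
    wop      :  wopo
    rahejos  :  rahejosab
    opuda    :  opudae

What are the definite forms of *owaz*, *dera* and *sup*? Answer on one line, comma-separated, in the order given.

owazab, derae, supo

Looking at the final sound of each stem: -ab when the stem ends in a sibilant (*ez*, *sas*, *rahejos*); -o when the stem ends in a non-sibilant consonant (*dugef*, *uzun*, *wop*); -e when the stem ends in a vowel (*pe*, *opuda*).
*owaz* — final sound /z/ (a sibilant) → -ab → *owazab*.
*dera* — final sound /a/ (a vowel) → -e → *derae*.
The final sound of *sup* is /p/, which is a non-sibilant consonant, so the suffix is -o, giving *supo*.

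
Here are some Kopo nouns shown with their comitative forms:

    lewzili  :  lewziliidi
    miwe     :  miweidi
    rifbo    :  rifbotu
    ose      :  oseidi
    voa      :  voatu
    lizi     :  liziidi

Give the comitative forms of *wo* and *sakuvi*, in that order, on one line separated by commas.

The alternation tracks the last vowel of the stem — -idi when the last vowel of the stem is a front vowel (*lewzili*, *miwe*, *ose*, *lizi*); -tu when the last vowel of the stem is a back vowel (*rifbo*, *voa*).
Since the last vowel of *wo* is /o/ (a back vowel), it takes -tu, giving *wotu*.
Since the last vowel of *sakuvi* is /i/ (a front vowel), it takes -idi, giving *sakuviidi*.

wotu, sakuviidi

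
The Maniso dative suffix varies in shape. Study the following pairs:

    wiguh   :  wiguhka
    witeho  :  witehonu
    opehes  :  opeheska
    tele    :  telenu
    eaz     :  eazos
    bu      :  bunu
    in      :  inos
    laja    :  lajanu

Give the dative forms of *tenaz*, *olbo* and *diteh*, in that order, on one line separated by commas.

The suffix is conditioned by the final sound: -ka when the stem ends in a voiceless consonant (*wiguh*, *opehes*); -os when the stem ends in a voiced consonant (*eaz*, *in*); -nu when the stem ends in a vowel (*witeho*, *tele*, *bu*, *laja*).
*tenaz* — final sound /z/ (a voiced consonant) → -os → *tenazos*.
*olbo* — final sound /o/ (a vowel) → -nu → *olbonu*.
*diteh* — final sound /h/ (a voiceless consonant) → -ka → *ditehka*.

tenazos, olbonu, ditehka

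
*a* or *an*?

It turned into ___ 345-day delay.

a

The indefinite article is chosen by the initial *sound* of the following word, not its spelling.
The number *345* is spoken "three hundred …", beginning with /θriː/ — a consonant sound.
So the article is *a*: It turned into a 345-day delay.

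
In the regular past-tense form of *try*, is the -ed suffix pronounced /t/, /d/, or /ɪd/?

/d/

The stem *try* ends in a voiced sound other than /d/.
The -ed suffix is realized as /ɪd/ after /t, d/; as /t/ after other voiceless consonants; and as /d/ after other voiced sounds.
So -ed on *try* is pronounced /d/.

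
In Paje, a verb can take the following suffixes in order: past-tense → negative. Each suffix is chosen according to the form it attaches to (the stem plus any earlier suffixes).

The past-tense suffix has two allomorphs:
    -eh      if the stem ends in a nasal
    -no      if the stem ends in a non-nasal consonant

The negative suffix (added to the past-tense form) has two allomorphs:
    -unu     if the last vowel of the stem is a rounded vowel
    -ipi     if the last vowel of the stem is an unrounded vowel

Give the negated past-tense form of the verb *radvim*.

The final consonant of *radvim* is /m/, which is a nasal, so the past-tense suffix is -eh, giving *radvimeh*.
Since the last vowel of the past-tense form *radvimeh* is /e/ (an unrounded vowel), it takes -ipi, giving *radvimehipi*.

radvimehipi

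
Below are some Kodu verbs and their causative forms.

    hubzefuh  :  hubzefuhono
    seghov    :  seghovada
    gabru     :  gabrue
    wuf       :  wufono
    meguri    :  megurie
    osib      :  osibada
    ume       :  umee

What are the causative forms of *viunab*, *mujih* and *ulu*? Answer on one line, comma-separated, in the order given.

viunabada, mujihono, ulue

The suffix is conditioned by the final sound: -ono when the stem ends in a voiceless consonant (*hubzefuh*, *wuf*); -ada when the stem ends in a voiced consonant (*seghov*, *osib*); -e when the stem ends in a vowel (*gabru*, *meguri*, *ume*).
The final sound of *viunab* is /b/, which is a voiced consonant, so the suffix is -ada, giving *viunabada*.
*mujih* — final sound /h/ (a voiceless consonant) → -ono → *mujihono*.
The final sound of *ulu* is /u/, which is a vowel, so the suffix is -e, giving *ulue*.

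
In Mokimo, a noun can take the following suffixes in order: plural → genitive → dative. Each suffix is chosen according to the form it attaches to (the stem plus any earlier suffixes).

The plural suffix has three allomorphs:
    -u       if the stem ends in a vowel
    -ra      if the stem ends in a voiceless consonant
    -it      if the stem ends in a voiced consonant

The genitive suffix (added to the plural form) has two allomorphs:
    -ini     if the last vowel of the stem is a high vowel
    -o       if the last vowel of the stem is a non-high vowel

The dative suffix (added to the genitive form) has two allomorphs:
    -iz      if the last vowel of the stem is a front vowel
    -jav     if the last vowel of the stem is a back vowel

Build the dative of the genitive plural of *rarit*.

raritraojav

Since the final sound of *rarit* is /t/ (a voiceless consonant), it takes -ra, giving *raritra*.
The last vowel of the plural form *raritra* is /a/, which is a non-high vowel, so the genitive suffix is -o, giving *raritrao*.
The genitive form *raritrao*: last vowel = /o/, a back vowel → -jav → *raritraojav*.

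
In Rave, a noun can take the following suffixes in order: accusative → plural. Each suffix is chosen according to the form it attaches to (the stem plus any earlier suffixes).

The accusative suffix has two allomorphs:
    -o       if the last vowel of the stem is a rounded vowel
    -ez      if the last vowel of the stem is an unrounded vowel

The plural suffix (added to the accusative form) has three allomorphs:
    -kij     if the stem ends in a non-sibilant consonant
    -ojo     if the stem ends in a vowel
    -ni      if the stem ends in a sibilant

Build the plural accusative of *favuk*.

Since the last vowel of *favuk* is /u/ (a rounded vowel), it takes -o, giving *favuko*.
The accusative form *favuko* — final sound /o/ (a vowel) → -ojo → *favukoojo*.

favukoojo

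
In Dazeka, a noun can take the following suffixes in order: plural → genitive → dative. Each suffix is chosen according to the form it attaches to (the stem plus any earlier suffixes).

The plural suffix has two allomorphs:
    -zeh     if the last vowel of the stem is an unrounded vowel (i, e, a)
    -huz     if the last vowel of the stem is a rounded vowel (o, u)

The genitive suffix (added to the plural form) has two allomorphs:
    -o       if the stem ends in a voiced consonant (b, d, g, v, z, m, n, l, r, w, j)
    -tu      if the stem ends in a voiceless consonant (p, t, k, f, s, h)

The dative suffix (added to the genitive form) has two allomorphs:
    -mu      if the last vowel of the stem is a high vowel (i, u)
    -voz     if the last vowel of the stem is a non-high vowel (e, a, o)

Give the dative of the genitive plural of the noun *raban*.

Since the last vowel of *raban* is /a/ (an unrounded vowel), it takes -zeh, giving *rabanzeh*.
The plural form *rabanzeh* — final consonant /h/ (voiceless) → -tu → *rabanzehtu*.
Since the last vowel of the genitive form *rabanzehtu* is /u/ (a high vowel), it takes -mu, giving *rabanzehtumu*.

rabanzehtumu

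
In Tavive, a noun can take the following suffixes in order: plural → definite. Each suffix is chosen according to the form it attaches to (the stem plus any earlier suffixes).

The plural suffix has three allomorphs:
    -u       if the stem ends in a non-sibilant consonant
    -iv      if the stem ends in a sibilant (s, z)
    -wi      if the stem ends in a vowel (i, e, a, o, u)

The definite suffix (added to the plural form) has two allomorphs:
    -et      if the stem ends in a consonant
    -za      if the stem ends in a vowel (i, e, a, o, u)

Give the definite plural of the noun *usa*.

usawiza

*usa*: final sound = /a/, a vowel → -wi → *usawi*.
The final sound of the plural form *usawi* is /i/, which is a vowel, so the definite suffix is -za, giving *usawiza*.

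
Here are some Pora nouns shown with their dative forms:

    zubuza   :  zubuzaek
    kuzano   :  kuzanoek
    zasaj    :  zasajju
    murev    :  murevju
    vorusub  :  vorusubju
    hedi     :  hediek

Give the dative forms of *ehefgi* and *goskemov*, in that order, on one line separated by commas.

ehefgiek, goskemovju

The suffix is conditioned by the final sound: -ju when the stem ends in a consonant (*zasaj*, *murev*, *vorusub*); -ek when the stem ends in a vowel (*zubuza*, *kuzano*, *hedi*).
The final sound of *ehefgi* is /i/, which is a vowel, so the suffix is -ek, giving *ehefgiek*.
Since the final sound of *goskemov* is /v/ (a consonant), it takes -ju, giving *goskemovju*.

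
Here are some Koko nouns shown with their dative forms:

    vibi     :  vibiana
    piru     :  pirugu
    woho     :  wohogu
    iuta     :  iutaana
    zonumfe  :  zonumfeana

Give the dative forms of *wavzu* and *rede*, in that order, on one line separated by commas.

wavzugu, redeana

Looking at the last vowel of each stem: -gu when the last vowel of the stem is a rounded vowel (*piru*, *woho*); -ana when the last vowel of the stem is an unrounded vowel (*vibi*, *iuta*, *zonumfe*).
*wavzu* — last vowel /u/ (a rounded vowel) → -gu → *wavzugu*.
*rede* — last vowel /e/ (an unrounded vowel) → -ana → *redeana*.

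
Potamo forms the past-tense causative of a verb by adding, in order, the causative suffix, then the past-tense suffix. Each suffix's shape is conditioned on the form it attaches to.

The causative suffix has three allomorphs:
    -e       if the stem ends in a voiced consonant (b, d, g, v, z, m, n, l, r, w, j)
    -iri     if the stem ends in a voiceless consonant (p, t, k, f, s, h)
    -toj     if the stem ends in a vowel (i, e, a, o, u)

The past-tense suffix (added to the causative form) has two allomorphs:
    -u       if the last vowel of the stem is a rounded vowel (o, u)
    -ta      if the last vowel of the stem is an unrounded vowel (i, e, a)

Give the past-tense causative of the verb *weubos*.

The final sound of *weubos* is /s/, which is a voiceless consonant, so the causative suffix is -iri, giving *weubosiri*.
The causative form *weubosiri*: last vowel = /i/, an unrounded vowel → -ta → *weubosirita*.

weubosirita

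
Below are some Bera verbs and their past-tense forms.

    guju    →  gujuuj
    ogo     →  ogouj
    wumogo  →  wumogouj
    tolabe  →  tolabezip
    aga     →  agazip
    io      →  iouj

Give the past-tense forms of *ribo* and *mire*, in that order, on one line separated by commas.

ribouj, mirezip

The alternation tracks the last vowel of the stem — -uj when the last vowel of the stem is a rounded vowel (*guju*, *ogo*, *wumogo*, *io*); -zip when the last vowel of the stem is an unrounded vowel (*tolabe*, *aga*).
*ribo*: last vowel = /o/, a rounded vowel → -uj → *ribouj*.
The last vowel of *mire* is /e/, which is an unrounded vowel, so the suffix is -zip, giving *mirezip*.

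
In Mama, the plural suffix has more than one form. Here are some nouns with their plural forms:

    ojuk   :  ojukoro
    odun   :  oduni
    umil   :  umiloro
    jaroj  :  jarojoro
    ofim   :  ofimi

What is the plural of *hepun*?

The pattern is nasality of the final consonant: -i when the stem ends in a nasal (*odun*, *ofim*); -oro when the stem ends in a non-nasal consonant (*ojuk*, *umil*, *jaroj*).
Since the final consonant of *hepun* is /n/ (a nasal), it takes -i, giving *hepuni*.

hepuni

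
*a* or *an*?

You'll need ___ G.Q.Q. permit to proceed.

a

The indefinite article is chosen by the initial *sound* of the following word, not its spelling.
The initialism *G.Q.Q.* is read letter by letter; the first letter, G, is pronounced /dʒiː/, which begins with a consonant sound.
So the article is *a*: You'll need a G.Q.Q. permit to proceed.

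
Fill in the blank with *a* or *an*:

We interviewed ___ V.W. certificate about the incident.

The indefinite article is chosen by the initial *sound* of the following word, not its spelling.
The initialism *V.W.* is read letter by letter; the first letter, V, is pronounced /viː/, which begins with a consonant sound.
So the article is *a*: We interviewed a V.W. certificate about the incident.

a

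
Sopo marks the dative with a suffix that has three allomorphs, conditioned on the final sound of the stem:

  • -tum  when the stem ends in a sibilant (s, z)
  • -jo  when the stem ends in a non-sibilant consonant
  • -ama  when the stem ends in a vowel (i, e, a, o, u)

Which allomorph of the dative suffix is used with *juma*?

-ama

*juma*: final sound = /a/, a vowel → -ama.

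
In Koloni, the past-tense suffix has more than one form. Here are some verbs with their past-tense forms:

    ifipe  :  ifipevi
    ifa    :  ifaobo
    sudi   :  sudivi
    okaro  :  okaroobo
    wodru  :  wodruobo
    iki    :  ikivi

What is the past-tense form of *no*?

Looking at the last vowel of each stem: -vi when the last vowel of the stem is a front vowel (*ifipe*, *sudi*, *iki*); -obo when the last vowel of the stem is a back vowel (*ifa*, *okaro*, *wodru*).
*no*: last vowel = /o/, a back vowel → -obo → *noobo*.

noobo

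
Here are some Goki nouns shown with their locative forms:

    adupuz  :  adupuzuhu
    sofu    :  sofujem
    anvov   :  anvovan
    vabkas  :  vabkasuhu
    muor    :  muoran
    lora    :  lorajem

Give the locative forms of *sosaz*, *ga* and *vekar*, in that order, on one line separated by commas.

The pattern is sibilance of the final sound: -uhu when the stem ends in a sibilant (*adupuz*, *vabkas*); -an when the stem ends in a non-sibilant consonant (*anvov*, *muor*); -jem when the stem ends in a vowel (*sofu*, *lora*).
*sosaz*: final sound = /z/, a sibilant → -uhu → *sosazuhu*.
*ga* — final sound /a/ (a vowel) → -jem → *gajem*.
The final sound of *vekar* is /r/, which is a non-sibilant consonant, so the suffix is -an, giving *vekaran*.

sosazuhu, gajem, vekaran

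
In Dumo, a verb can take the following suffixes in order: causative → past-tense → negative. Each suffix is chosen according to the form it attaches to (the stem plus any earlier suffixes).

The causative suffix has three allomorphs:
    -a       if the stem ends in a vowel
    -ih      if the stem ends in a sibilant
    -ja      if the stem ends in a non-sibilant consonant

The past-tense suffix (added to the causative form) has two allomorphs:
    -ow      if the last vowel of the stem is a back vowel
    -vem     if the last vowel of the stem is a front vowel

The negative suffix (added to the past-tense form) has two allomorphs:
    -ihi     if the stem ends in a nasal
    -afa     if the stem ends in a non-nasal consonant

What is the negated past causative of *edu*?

*edu* — final sound /u/ (a vowel) → -a → *edua*.
Since the last vowel of the causative form *edua* is /a/ (a back vowel), it takes -ow, giving *eduaow*.
The past-tense form *eduaow*: final consonant = /w/, non-nasal → -afa → *eduaowafa*.

eduaowafa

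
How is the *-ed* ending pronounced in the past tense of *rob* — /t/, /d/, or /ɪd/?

The stem *rob* ends in a voiced sound other than /d/.
The -ed suffix is realized as /ɪd/ after /t, d/; as /t/ after other voiceless consonants; and as /d/ after other voiced sounds.
So -ed on *rob* is pronounced /d/.

/d/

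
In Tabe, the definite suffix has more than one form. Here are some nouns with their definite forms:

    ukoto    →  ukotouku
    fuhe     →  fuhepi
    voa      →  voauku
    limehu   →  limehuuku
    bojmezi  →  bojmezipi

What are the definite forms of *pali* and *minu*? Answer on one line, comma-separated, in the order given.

palipi, minuuku

The suffix is conditioned by the last vowel: -pi when the last vowel of the stem is a front vowel (*fuhe*, *bojmezi*); -uku when the last vowel of the stem is a back vowel (*ukoto*, *voa*, *limehu*).
Since the last vowel of *pali* is /i/ (a front vowel), it takes -pi, giving *palipi*.
*minu* — last vowel /u/ (a back vowel) → -uku → *minuuku*.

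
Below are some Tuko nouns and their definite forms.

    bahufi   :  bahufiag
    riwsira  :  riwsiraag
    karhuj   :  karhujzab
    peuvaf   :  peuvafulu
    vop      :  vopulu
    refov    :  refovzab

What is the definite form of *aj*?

ajzab

Looking at the final sound of each stem: -ulu when the stem ends in a voiceless consonant (*peuvaf*, *vop*); -zab when the stem ends in a voiced consonant (*karhuj*, *refov*); -ag when the stem ends in a vowel (*bahufi*, *riwsira*).
Since the final sound of *aj* is /j/ (a voiced consonant), it takes -zab, giving *ajzab*.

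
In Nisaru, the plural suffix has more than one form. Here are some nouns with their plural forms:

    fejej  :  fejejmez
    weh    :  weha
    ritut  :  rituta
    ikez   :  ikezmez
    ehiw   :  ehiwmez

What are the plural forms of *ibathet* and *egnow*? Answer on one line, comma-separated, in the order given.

The suffix is conditioned by the final consonant: -a when the stem ends in a voiceless consonant (*weh*, *ritut*); -mez when the stem ends in a voiced consonant (*fejej*, *ikez*, *ehiw*).
Since the final consonant of *ibathet* is /t/ (voiceless), it takes -a, giving *ibatheta*.
*egnow* — final consonant /w/ (voiced) → -mez → *egnowmez*.

ibatheta, egnowmez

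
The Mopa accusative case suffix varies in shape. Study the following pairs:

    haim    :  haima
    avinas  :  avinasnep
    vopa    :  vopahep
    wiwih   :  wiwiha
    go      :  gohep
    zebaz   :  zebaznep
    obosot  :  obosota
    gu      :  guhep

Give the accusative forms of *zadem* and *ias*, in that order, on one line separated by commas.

The alternation tracks the final sound of the stem — -nep when the stem ends in a sibilant (*avinas*, *zebaz*); -a when the stem ends in a non-sibilant consonant (*haim*, *wiwih*, *obosot*); -hep when the stem ends in a vowel (*vopa*, *go*, *gu*).
*zadem* — final sound /m/ (a non-sibilant consonant) → -a → *zadema*.
The final sound of *ias* is /s/, which is a sibilant, so the suffix is -nep, giving *iasnep*.

zadema, iasnep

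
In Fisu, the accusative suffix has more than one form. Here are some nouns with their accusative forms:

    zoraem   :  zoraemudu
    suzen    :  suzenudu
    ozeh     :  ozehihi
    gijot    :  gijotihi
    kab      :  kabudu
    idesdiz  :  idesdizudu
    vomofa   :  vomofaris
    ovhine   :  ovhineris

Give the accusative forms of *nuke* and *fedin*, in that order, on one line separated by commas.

Looking at the final sound of each stem: -ihi when the stem ends in a voiceless consonant (*ozeh*, *gijot*); -udu when the stem ends in a voiced consonant (*zoraem*, *suzen*, *kab*, *idesdiz*); -ris when the stem ends in a vowel (*vomofa*, *ovhine*).
Since the final sound of *nuke* is /e/ (a vowel), it takes -ris, giving *nukeris*.
Since the final sound of *fedin* is /n/ (a voiced consonant), it takes -udu, giving *fedinudu*.

nukeris, fedinudu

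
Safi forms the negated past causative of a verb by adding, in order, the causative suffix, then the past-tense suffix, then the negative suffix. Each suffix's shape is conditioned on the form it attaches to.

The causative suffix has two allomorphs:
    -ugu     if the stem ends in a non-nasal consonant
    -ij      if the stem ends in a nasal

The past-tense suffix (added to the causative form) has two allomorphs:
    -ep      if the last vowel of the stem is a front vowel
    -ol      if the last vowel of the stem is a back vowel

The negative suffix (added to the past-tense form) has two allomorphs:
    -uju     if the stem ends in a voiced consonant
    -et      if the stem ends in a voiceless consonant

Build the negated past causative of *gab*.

gabuguoluju

The final consonant of *gab* is /b/, which is non-nasal, so the causative suffix is -ugu, giving *gabugu*.
The causative form *gabugu* — last vowel /u/ (a back vowel) → -ol → *gabuguol*.
The final consonant of the past-tense form *gabuguol* is /l/, which is voiced, so the negative suffix is -uju, giving *gabuguoluju*.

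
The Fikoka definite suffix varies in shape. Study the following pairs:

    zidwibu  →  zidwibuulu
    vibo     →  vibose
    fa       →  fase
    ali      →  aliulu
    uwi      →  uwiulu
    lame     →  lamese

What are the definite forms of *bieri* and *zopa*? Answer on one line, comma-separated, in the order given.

The alternation tracks the last vowel of the stem — -ulu when the last vowel of the stem is a high vowel (*zidwibu*, *ali*, *uwi*); -se when the last vowel of the stem is a non-high vowel (*vibo*, *fa*, *lame*).
*bieri* — last vowel /i/ (a high vowel) → -ulu → *bieriulu*.
The last vowel of *zopa* is /a/, which is a non-high vowel, so the suffix is -se, giving *zopase*.

bieriulu, zopase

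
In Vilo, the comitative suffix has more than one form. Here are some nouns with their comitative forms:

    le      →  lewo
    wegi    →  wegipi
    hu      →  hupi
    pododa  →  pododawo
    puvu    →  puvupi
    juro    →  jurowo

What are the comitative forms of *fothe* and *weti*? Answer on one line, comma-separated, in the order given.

The alternation tracks the last vowel of the stem — -pi when the last vowel of the stem is a high vowel (*wegi*, *hu*, *puvu*); -wo when the last vowel of the stem is a non-high vowel (*le*, *pododa*, *juro*).
*fothe* — last vowel /e/ (a non-high vowel) → -wo → *fothewo*.
The last vowel of *weti* is /i/, which is a high vowel, so the suffix is -pi, giving *wetipi*.

fothewo, wetipi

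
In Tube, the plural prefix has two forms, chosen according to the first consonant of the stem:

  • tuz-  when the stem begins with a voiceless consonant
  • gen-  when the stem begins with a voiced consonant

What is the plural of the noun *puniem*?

tuzpuniem

*puniem* — first consonant /p/ (voiceless) → tuz- → *tuzpuniem*.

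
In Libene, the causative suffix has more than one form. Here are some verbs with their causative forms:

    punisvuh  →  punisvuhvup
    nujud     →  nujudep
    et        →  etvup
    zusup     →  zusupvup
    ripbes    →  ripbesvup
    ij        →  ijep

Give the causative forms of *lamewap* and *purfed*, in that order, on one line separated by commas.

lamewapvup, purfedep

The suffix is conditioned by the final consonant: -vup when the stem ends in a voiceless consonant (*punisvuh*, *et*, *zusup*, *ripbes*); -ep when the stem ends in a voiced consonant (*nujud*, *ij*).
*lamewap*: final consonant = /p/, voiceless → -vup → *lamewapvup*.
*purfed* — final consonant /d/ (voiced) → -ep → *purfedep*.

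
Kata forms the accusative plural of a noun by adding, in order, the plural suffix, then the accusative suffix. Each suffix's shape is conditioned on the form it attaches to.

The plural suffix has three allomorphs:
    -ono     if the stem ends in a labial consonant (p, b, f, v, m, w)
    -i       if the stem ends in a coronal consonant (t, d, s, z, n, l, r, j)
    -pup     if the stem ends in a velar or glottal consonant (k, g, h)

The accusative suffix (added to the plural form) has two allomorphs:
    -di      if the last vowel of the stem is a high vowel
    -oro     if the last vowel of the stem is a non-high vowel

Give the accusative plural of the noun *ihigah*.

ihigahpupdi

The final consonant of *ihigah* is /h/, which is velar/glottal, so the plural suffix is -pup, giving *ihigahpup*.
The last vowel of the plural form *ihigahpup* is /u/, which is a high vowel, so the accusative suffix is -di, giving *ihigahpupdi*.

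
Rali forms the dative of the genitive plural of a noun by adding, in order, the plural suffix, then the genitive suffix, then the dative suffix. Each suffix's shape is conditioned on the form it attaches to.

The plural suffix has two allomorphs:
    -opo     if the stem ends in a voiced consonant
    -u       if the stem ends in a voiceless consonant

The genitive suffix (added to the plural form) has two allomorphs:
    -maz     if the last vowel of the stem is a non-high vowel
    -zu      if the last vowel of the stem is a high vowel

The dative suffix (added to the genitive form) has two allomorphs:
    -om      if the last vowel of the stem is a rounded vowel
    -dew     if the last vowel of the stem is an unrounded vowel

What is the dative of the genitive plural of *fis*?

*fis*: final consonant = /s/, voiceless → -u → *fisu*.
The plural form *fisu*: last vowel = /u/, a high vowel → -zu → *fisuzu*.
Since the last vowel of the genitive form *fisuzu* is /u/ (a rounded vowel), it takes -om, giving *fisuzuom*.

fisuzuom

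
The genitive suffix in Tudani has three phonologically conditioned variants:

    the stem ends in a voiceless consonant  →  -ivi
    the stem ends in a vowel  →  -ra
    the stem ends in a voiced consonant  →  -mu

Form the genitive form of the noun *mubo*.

The final sound of *mubo* is /o/, which is a vowel, so the suffix is -ra, giving *mubora*.

mubora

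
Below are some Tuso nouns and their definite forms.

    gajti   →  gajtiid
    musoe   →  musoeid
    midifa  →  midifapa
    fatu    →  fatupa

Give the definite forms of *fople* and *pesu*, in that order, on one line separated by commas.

The alternation tracks the last vowel of the stem — -id when the last vowel of the stem is a front vowel (*gajti*, *musoe*); -pa when the last vowel of the stem is a back vowel (*midifa*, *fatu*).
The last vowel of *fople* is /e/, which is a front vowel, so the suffix is -id, giving *fopleid*.
*pesu* — last vowel /u/ (a back vowel) → -pa → *pesupa*.

fopleid, pesupa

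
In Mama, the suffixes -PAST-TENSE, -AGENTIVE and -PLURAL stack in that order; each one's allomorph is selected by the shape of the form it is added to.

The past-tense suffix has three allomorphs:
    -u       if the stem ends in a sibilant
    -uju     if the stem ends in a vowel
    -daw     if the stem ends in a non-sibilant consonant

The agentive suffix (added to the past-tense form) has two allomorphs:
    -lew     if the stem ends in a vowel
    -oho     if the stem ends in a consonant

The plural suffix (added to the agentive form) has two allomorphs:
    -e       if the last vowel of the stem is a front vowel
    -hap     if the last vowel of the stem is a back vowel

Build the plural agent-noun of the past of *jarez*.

jarezulewe

*jarez*: final sound = /z/, a sibilant → -u → *jarezu*.
The past-tense form *jarezu* — final sound /u/ (a vowel) → -lew → *jarezulew*.
The agentive form *jarezulew* — last vowel /e/ (a front vowel) → -e → *jarezulewe*.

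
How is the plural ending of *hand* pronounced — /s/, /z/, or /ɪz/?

/z/

The stem *hand* ends in a voiced non-sibilant sound.
The plural suffix surfaces as /ɪz/ after sibilants, /s/ after other voiceless consonants, and /z/ after other voiced sounds.
So the plural -s on *hand* is pronounced /z/.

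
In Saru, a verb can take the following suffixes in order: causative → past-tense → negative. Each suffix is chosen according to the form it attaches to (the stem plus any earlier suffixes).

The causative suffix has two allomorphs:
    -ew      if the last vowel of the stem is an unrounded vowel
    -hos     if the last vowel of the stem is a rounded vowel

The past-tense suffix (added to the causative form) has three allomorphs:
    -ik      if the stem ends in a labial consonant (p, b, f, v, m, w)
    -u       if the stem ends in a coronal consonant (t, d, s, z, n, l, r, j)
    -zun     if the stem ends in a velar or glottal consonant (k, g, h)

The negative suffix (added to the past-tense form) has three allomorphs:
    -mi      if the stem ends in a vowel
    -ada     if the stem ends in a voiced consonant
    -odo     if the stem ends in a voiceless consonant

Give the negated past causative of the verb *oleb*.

olebewikodo

*oleb*: last vowel = /e/, an unrounded vowel → -ew → *olebew*.
The causative form *olebew* — final consonant /w/ (labial) → -ik → *olebewik*.
The past-tense form *olebewik* — final sound /k/ (a voiceless consonant) → -odo → *olebewikodo*.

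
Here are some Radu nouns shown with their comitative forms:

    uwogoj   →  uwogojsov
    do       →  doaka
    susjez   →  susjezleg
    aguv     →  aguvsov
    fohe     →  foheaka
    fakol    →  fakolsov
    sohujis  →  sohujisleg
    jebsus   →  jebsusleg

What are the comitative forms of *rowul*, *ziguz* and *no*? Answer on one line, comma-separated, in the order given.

The alternation tracks the final sound of the stem — -leg when the stem ends in a sibilant (*susjez*, *sohujis*, *jebsus*); -sov when the stem ends in a non-sibilant consonant (*uwogoj*, *aguv*, *fakol*); -aka when the stem ends in a vowel (*do*, *fohe*).
Since the final sound of *rowul* is /l/ (a non-sibilant consonant), it takes -sov, giving *rowulsov*.
*ziguz*: final sound = /z/, a sibilant → -leg → *ziguzleg*.
Since the final sound of *no* is /o/ (a vowel), it takes -aka, giving *noaka*.

rowulsov, ziguzleg, noaka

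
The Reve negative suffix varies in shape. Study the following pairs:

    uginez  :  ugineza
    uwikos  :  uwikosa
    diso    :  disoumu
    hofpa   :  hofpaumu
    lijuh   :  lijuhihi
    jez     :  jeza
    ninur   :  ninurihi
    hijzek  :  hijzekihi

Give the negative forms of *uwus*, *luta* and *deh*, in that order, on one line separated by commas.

uwusa, lutaumu, dehihi

The pattern is sibilance of the final sound: -a when the stem ends in a sibilant (*uginez*, *uwikos*, *jez*); -ihi when the stem ends in a non-sibilant consonant (*lijuh*, *ninur*, *hijzek*); -umu when the stem ends in a vowel (*diso*, *hofpa*).
*uwus* — final sound /s/ (a sibilant) → -a → *uwusa*.
*luta*: final sound = /a/, a vowel → -umu → *lutaumu*.
The final sound of *deh* is /h/, which is a non-sibilant consonant, so the suffix is -ihi, giving *dehihi*.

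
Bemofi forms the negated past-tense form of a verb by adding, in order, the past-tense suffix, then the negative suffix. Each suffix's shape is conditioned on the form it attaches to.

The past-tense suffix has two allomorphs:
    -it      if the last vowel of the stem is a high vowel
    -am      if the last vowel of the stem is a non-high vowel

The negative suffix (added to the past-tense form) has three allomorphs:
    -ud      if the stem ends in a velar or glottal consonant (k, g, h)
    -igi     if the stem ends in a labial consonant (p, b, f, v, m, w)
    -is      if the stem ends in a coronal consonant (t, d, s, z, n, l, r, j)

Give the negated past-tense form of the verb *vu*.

The last vowel of *vu* is /u/, which is a high vowel, so the past-tense suffix is -it, giving *vuit*.
Since the final consonant of the past-tense form *vuit* is /t/ (coronal), it takes -is, giving *vuitis*.

vuitis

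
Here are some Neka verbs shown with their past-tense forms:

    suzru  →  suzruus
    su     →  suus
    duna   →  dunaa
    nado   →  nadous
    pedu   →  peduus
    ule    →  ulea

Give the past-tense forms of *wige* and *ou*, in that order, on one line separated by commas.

The suffix is conditioned by the last vowel: -us when the last vowel of the stem is a rounded vowel (*suzru*, *su*, *nado*, *pedu*); -a when the last vowel of the stem is an unrounded vowel (*duna*, *ule*).
*wige* — last vowel /e/ (an unrounded vowel) → -a → *wigea*.
*ou* — last vowel /u/ (a rounded vowel) → -us → *ouus*.

wigea, ouus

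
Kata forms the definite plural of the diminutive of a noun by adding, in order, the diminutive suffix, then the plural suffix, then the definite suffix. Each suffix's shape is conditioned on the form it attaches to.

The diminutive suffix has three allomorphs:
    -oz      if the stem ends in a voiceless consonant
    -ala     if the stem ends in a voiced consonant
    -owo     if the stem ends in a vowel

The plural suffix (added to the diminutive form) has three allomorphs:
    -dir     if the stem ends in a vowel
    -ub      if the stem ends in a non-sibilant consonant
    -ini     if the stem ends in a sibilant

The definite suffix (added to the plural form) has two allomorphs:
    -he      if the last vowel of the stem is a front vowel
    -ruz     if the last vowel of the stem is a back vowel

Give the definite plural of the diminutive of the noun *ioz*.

iozaladirhe

*ioz*: final sound = /z/, a voiced consonant → -ala → *iozala*.
Since the final sound of the diminutive form *iozala* is /a/ (a vowel), it takes -dir, giving *iozaladir*.
The plural form *iozaladir* — last vowel /i/ (a front vowel) → -he → *iozaladirhe*.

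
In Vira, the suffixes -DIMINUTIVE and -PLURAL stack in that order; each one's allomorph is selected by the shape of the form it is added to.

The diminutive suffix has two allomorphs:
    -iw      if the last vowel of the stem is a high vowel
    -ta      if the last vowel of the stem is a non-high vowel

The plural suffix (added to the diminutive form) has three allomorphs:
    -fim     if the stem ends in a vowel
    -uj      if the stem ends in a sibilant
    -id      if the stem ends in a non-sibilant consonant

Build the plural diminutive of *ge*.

*ge*: last vowel = /e/, a non-high vowel → -ta → *geta*.
The final sound of the diminutive form *geta* is /a/, which is a vowel, so the plural suffix is -fim, giving *getafim*.

getafim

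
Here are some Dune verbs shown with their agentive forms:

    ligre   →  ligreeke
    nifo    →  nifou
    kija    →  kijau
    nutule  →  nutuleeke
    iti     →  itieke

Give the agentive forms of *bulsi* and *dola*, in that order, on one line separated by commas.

The pattern is front/back vowel harmony: -eke when the last vowel of the stem is a front vowel (*ligre*, *nutule*, *iti*); -u when the last vowel of the stem is a back vowel (*nifo*, *kija*).
Since the last vowel of *bulsi* is /i/ (a front vowel), it takes -eke, giving *bulsieke*.
*dola* — last vowel /a/ (a back vowel) → -u → *dolau*.

bulsieke, dolau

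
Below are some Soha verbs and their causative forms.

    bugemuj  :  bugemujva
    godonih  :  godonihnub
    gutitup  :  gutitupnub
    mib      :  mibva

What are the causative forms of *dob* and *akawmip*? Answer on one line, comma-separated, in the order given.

Looking at the final consonant of each stem: -nub when the stem ends in a voiceless consonant (*godonih*, *gutitup*); -va when the stem ends in a voiced consonant (*bugemuj*, *mib*).
The final consonant of *dob* is /b/, which is voiced, so the suffix is -va, giving *dobva*.
Since the final consonant of *akawmip* is /p/ (voiceless), it takes -nub, giving *akawmipnub*.

dobva, akawmipnub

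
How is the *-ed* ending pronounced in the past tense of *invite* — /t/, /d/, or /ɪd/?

The stem *invite* ends in /t/ or /d/.
The -ed suffix is realized as /ɪd/ after /t, d/; as /t/ after other voiceless consonants; and as /d/ after other voiced sounds.
So -ed on *invite* is pronounced /ɪd/.

/ɪd/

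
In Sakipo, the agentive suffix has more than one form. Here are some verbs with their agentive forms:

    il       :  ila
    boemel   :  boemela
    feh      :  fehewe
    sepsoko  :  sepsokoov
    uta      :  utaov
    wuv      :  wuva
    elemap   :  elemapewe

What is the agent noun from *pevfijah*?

pevfijahewe

The alternation tracks the final sound of the stem — -ewe when the stem ends in a voiceless consonant (*feh*, *elemap*); -a when the stem ends in a voiced consonant (*il*, *boemel*, *wuv*); -ov when the stem ends in a vowel (*sepsoko*, *uta*).
Since the final sound of *pevfijah* is /h/ (a voiceless consonant), it takes -ewe, giving *pevfijahewe*.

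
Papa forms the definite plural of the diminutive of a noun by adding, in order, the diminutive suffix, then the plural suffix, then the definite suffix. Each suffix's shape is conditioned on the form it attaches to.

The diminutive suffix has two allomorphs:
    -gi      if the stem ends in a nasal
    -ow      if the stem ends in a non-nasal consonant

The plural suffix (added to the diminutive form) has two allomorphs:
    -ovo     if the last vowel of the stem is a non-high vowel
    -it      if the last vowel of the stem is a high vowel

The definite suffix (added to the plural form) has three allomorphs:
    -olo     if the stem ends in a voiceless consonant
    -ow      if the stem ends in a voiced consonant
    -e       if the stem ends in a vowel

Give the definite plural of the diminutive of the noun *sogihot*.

Since the final consonant of *sogihot* is /t/ (non-nasal), it takes -ow, giving *sogihotow*.
The diminutive form *sogihotow*: last vowel = /o/, a non-high vowel → -ovo → *sogihotowovo*.
The plural form *sogihotowovo* — final sound /o/ (a vowel) → -e → *sogihotowovoe*.

sogihotowovoe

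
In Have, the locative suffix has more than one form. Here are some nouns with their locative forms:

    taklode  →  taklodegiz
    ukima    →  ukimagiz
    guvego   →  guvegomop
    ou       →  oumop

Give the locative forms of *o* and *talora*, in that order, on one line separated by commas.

Looking at the last vowel of each stem: -mop when the last vowel of the stem is a rounded vowel (*guvego*, *ou*); -giz when the last vowel of the stem is an unrounded vowel (*taklode*, *ukima*).
Since the last vowel of *o* is /o/ (a rounded vowel), it takes -mop, giving *omop*.
Since the last vowel of *talora* is /a/ (an unrounded vowel), it takes -giz, giving *taloragiz*.

omop, taloragiz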